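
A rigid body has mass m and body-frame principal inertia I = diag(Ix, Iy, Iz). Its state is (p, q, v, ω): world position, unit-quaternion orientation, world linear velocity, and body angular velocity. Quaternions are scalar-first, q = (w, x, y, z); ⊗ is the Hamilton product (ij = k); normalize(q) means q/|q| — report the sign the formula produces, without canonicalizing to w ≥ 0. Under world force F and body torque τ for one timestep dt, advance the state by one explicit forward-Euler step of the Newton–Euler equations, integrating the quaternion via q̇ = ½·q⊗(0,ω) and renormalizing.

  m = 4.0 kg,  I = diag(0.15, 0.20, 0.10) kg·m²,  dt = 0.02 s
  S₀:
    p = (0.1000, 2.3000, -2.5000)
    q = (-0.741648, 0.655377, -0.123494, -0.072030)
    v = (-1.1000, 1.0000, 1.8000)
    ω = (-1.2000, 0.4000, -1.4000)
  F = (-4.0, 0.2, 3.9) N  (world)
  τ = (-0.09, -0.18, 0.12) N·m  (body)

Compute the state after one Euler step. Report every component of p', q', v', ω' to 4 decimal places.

ω×(Iω) gyroscopic = (0.0560, 0.0840, -0.0240)
angular accel α = (-0.9733, -1.3200, 1.4400)
ω + α·dt = (-1.2195, 0.3736, -1.3712)
Hamilton product q⊗(0,ω) = (0.7350080, 1.0916812, 0.7073046, 1.1522652)
q + ½dt·q⊗(0,ω), renormalized = (-0.7342, 0.6662, -0.1164, -0.0605)
a = (-1.0000, 0.0500, 0.9750)
p + v·dt = (0.0780, 2.3200, -2.4640)
v + (F/m)dt = (-1.1200, 1.0010, 1.8195)

p' = (0.0780, 2.3200, -2.4640)
q' = (-0.7342, 0.6662, -0.1164, -0.0605)
v' = (-1.1200, 1.0010, 1.8195)
ω' = (-1.2195, 0.3736, -1.3712)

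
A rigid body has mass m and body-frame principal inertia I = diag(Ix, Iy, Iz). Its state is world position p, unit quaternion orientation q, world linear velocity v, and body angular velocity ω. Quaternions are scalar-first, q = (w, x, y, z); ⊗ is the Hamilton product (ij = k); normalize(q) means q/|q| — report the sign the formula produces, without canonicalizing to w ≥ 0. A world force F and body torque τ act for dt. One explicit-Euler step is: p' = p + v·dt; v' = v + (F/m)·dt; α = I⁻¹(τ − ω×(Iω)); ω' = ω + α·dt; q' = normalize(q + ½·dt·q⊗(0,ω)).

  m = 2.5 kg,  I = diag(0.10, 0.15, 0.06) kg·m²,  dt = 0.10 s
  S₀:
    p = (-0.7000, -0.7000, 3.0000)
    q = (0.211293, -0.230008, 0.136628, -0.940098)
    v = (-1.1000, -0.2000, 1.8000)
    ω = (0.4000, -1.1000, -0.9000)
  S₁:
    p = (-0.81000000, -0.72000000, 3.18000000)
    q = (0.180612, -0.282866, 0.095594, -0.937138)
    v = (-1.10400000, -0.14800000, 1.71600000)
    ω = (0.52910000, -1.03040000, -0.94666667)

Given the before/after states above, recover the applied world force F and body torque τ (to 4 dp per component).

Δω = ω₁−ω₀ = (0.12910000, 0.06960000, -0.04666667)
I·α + gyro = (0.0400, 0.0900, -0.0500)
Δv = v₁−v₀ = (-0.00400000, 0.05200000, -0.08400000)
applied force F = (-0.1000, 1.3000, -2.1000)

F = (-0.1000, 1.3000, -2.1000)
τ = (0.0400, 0.0900, -0.0500)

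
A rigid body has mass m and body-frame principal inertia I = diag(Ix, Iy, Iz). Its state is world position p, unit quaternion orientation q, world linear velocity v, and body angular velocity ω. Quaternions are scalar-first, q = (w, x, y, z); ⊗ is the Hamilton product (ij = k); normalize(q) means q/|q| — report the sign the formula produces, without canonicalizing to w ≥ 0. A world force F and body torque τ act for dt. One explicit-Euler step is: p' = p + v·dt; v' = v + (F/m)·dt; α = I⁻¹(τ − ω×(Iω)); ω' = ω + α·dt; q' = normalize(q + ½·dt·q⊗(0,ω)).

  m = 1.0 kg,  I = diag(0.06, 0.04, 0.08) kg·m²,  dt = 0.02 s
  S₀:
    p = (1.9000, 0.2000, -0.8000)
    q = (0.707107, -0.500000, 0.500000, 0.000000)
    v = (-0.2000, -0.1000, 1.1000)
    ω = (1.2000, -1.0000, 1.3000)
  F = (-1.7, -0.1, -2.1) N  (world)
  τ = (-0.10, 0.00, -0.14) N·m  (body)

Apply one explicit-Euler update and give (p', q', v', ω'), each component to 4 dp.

p' = (1.8960, 0.1980, -0.7780)
q' = (0.7180, -0.4849, 0.4993, 0.0082)
v' = (-0.2340, -0.1020, 1.0580)
ω' = (1.1840, -0.9844, 1.2590)

ω×(Iω) gyroscopic = (-0.0520, -0.0312, 0.0240)
α = I⁻¹(τ − ω×Iω) = (-0.8000, 0.7800, -2.0500)
ω + α·dt = (1.1840, -0.9844, 1.2590)
Hamilton product q⊗(0,ω) = (1.1000000, 1.4985284, -0.0571070, 0.8192391)
q' = normalize(q + ½dt·q⊗(0,ω)) = (0.7180, -0.4849, 0.4993, 0.0082)
p' = p + v·dt = (1.8960, 0.1980, -0.7780)
v + (F/m)dt = (-0.2340, -0.1020, 1.0580)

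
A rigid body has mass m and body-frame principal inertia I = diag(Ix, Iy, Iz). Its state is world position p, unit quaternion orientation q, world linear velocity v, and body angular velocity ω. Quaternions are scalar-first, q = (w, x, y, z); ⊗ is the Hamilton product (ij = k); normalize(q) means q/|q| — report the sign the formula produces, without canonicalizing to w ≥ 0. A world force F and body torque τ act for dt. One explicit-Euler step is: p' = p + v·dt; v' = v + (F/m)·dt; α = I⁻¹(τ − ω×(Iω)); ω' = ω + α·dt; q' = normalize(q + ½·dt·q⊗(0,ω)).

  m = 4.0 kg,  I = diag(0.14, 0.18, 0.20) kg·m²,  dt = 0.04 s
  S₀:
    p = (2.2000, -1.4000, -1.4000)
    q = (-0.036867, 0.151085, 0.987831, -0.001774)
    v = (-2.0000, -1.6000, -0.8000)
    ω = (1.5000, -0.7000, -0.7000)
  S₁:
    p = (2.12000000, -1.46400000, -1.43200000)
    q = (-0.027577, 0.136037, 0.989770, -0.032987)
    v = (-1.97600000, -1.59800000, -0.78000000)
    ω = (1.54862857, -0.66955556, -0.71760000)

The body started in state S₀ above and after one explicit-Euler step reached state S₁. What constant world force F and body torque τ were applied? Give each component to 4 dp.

F = (2.4000, 0.2000, 2.0000)
τ = (0.1800, 0.2000, -0.1300)

v₁ − v₀ = (0.02400000, 0.00200000, 0.02000000)
applied force F = (2.4000, 0.2000, 2.0000)
Δω = ω₁−ω₀ = (0.04862857, 0.03044444, -0.01760000)
gyro term ω₀×Iω₀ = (0.0098, 0.0630, -0.0420)
τ = I·(Δω/dt) + ω₀×(Iω₀) = (0.1800, 0.2000, -0.1300)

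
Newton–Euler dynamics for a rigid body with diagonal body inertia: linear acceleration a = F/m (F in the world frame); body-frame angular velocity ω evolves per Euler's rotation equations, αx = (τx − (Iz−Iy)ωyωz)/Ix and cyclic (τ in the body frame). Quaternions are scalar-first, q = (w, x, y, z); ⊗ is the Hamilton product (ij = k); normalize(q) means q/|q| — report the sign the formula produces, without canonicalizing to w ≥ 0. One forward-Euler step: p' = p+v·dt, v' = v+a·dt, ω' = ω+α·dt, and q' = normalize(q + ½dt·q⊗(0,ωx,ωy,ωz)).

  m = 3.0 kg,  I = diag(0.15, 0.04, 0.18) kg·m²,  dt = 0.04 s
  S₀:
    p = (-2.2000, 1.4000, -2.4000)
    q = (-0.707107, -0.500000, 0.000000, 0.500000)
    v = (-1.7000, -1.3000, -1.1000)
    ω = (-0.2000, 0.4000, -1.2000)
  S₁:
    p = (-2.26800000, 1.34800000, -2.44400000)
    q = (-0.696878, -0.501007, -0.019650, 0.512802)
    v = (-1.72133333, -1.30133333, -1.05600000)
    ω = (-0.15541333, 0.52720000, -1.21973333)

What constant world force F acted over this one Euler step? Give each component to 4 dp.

F = (-1.6000, -0.1000, 3.3000)

v₁ − v₀ = (-0.02133333, -0.00133333, 0.04400000)
m·(v₁−v₀)/dt = (-1.6000, -0.1000, 3.3000)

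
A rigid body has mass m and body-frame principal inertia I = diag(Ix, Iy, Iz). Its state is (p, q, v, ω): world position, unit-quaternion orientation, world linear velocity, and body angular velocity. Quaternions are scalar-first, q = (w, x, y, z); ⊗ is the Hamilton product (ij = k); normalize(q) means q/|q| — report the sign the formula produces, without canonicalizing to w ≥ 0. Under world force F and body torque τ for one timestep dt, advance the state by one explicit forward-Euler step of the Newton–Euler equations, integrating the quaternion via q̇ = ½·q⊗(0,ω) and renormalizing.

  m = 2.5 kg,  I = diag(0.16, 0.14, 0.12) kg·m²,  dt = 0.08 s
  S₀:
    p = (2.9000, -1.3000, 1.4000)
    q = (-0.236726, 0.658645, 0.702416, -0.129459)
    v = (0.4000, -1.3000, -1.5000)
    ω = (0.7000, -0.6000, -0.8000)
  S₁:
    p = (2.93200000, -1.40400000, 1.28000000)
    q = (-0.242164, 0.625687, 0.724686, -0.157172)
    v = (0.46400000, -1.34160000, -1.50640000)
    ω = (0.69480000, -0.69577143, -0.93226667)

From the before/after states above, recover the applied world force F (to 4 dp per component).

F = (2.0000, -1.3000, -0.2000)

velocity change Δv = (0.06400000, -0.04160000, -0.00640000)
m·(v₁−v₀)/dt = (2.0000, -1.3000, -0.2000)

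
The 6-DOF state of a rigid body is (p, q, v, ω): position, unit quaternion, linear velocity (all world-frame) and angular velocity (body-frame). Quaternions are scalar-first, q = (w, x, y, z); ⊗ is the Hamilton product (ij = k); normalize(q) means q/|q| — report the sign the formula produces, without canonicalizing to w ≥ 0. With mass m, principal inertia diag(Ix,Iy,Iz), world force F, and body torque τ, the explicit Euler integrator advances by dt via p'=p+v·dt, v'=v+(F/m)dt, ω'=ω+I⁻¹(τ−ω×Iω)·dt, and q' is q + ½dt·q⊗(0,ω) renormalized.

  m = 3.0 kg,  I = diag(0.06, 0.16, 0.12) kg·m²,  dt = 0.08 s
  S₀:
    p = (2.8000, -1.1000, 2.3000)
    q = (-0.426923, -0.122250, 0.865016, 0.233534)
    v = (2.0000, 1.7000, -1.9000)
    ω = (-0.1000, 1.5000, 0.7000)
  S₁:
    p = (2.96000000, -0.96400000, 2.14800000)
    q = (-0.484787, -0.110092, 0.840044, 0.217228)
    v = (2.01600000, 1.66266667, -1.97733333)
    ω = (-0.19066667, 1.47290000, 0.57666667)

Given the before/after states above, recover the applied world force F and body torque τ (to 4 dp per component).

Δv = v₁−v₀ = (0.01600000, -0.03733333, -0.07733333)
m·(v₁−v₀)/dt = (0.6000, -1.4000, -2.9000)
ω₁ − ω₀ = (-0.09066667, -0.02710000, -0.12333333)
I·α + gyro = (-0.1100, -0.0500, -0.2000)

F = (0.6000, -1.4000, -2.9000)
τ = (-0.1100, -0.0500, -0.2000)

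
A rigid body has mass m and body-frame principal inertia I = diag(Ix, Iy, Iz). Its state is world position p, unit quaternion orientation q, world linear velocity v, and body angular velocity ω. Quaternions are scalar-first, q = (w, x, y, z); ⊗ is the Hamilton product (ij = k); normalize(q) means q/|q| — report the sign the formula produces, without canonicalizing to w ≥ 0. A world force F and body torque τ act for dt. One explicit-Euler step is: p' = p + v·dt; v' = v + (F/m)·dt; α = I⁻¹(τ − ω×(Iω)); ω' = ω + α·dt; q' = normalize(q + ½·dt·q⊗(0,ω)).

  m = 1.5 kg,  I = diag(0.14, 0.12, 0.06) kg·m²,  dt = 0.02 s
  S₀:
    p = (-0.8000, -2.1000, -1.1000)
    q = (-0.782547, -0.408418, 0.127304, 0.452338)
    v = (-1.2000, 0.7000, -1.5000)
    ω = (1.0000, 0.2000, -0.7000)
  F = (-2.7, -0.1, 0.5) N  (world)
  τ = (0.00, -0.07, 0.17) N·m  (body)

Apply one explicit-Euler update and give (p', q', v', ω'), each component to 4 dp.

p' = (-0.8240, -2.0860, -1.1300)
q' = (-0.7755, -0.4180, 0.1274, 0.4557)
v' = (-1.2360, 0.6987, -1.4933)
ω' = (0.9988, 0.1977, -0.6420)

linear accel F/m = (-1.8000, -0.0667, 0.3333)
new position p' = (-0.8240, -2.0860, -1.1300)
new velocity v' = (-1.2360, 0.6987, -1.4933)
gyro term ω×Iω = (0.0084, -0.0560, -0.0040)
α = I⁻¹(τ − ω×Iω) = (-0.0600, -0.1167, 2.9000)
ω + α·dt = (0.9988, 0.1977, -0.6420)
q⊗(0,ω) = (0.6995938, -0.9621274, 0.0099360, 0.3387953)
updated quaternion q' = (-0.7755, -0.4180, 0.1274, 0.4557)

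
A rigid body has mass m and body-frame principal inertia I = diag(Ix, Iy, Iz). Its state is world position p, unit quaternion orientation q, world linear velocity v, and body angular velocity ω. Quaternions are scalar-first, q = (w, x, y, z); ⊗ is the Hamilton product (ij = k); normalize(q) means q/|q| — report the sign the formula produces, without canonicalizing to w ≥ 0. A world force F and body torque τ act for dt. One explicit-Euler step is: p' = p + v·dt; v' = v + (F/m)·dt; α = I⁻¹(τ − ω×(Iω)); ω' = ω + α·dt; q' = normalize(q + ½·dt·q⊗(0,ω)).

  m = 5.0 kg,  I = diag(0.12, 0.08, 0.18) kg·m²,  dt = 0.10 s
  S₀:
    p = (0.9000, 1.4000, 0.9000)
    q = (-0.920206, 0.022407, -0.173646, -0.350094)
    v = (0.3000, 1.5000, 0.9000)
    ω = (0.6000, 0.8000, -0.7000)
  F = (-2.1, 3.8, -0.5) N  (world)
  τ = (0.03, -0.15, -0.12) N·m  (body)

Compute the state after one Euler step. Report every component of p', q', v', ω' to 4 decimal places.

a = F/m = (-0.4200, 0.7600, -0.1000)
p' = p + v·dt = (0.9300, 1.5500, 0.9900)
v + (F/m)dt = (0.2580, 1.5760, 0.8900)
α = I⁻¹(τ − ω×Iω) = (0.7167, -2.1900, -0.5600)
ω' = ω + α·dt = (0.6717, 0.5810, -0.7560)
q⊗(0,ω) = (-0.1195932, -0.1504962, -0.9305363, 0.7662574)
q' = normalize(q + ½dt·q⊗(0,ω)) = (-0.9245, 0.0149, -0.2198, -0.3112)

p' = (0.9300, 1.5500, 0.9900)
q' = (-0.9245, 0.0149, -0.2198, -0.3112)
v' = (0.2580, 1.5760, 0.8900)
ω' = (0.6717, 0.5810, -0.7560)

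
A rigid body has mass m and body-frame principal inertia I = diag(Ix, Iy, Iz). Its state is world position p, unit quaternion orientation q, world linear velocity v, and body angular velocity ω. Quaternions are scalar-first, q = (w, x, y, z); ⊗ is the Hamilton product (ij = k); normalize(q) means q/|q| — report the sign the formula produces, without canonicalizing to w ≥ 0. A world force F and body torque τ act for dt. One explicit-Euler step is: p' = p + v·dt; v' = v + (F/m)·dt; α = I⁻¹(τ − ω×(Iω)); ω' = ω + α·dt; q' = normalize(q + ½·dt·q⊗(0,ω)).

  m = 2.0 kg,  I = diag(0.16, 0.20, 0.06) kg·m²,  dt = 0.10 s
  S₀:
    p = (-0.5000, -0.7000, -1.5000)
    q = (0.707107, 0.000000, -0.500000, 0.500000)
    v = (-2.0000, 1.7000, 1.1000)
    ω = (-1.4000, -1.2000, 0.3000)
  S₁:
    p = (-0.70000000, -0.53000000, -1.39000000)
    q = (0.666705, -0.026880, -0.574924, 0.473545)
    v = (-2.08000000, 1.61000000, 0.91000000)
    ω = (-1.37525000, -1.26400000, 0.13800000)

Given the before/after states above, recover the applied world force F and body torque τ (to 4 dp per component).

v₁ − v₀ = (-0.08000000, -0.09000000, -0.19000000)
m·(v₁−v₀)/dt = (-1.6000, -1.8000, -3.8000)
Δω = ω₁−ω₀ = (0.02475000, -0.06400000, -0.16200000)
precession coupling = (0.0504, -0.0420, 0.0672)
applied torque τ = (0.0900, -0.1700, -0.0300)

F = (-1.6000, -1.8000, -3.8000)
τ = (0.0900, -0.1700, -0.0300)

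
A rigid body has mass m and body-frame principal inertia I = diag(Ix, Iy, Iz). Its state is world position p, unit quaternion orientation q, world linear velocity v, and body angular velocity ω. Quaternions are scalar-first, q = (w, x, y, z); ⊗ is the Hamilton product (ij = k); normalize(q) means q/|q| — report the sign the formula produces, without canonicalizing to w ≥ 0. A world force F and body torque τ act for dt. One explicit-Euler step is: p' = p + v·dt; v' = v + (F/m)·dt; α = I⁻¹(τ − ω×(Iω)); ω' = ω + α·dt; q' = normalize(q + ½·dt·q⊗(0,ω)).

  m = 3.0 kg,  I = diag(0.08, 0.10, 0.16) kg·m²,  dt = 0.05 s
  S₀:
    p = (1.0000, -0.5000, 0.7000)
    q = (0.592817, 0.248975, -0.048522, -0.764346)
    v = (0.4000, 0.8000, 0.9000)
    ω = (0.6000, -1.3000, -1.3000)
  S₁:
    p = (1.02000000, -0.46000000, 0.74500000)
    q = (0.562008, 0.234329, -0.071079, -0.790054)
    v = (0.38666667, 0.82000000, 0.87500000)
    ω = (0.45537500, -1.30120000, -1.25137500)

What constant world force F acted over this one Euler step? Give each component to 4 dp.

F = (-0.8000, 1.2000, -1.5000)

velocity change Δv = (-0.01333333, 0.02000000, -0.02500000)
m·(v₁−v₀)/dt = (-0.8000, 1.2000, -1.5000)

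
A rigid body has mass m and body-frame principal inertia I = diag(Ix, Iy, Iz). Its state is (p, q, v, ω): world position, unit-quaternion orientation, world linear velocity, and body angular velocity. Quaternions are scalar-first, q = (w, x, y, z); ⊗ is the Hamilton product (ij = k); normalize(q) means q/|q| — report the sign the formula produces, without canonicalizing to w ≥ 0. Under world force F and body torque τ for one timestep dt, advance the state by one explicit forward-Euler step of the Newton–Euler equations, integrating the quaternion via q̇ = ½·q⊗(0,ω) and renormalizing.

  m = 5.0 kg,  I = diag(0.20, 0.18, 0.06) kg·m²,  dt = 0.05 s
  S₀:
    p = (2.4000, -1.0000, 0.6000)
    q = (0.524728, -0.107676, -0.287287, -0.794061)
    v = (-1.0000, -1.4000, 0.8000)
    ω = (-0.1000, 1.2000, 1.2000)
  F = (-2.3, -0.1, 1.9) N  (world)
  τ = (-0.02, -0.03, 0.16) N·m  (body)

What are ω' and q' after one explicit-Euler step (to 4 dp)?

angular accel α = (0.7640, -0.0733, 2.6267)
ω' = ω + α·dt = (-0.0618, 1.1963, 1.3313)
q⊗(0,ω) = (1.2868500, 0.5556560, 0.8382909, 0.4717337)
q + ½dt·q⊗(0,ω), renormalized = (0.5564, -0.0937, -0.2661, -0.7816)

ω' = (-0.0618, 1.1963, 1.3313)
q' = (0.5564, -0.0937, -0.2661, -0.7816)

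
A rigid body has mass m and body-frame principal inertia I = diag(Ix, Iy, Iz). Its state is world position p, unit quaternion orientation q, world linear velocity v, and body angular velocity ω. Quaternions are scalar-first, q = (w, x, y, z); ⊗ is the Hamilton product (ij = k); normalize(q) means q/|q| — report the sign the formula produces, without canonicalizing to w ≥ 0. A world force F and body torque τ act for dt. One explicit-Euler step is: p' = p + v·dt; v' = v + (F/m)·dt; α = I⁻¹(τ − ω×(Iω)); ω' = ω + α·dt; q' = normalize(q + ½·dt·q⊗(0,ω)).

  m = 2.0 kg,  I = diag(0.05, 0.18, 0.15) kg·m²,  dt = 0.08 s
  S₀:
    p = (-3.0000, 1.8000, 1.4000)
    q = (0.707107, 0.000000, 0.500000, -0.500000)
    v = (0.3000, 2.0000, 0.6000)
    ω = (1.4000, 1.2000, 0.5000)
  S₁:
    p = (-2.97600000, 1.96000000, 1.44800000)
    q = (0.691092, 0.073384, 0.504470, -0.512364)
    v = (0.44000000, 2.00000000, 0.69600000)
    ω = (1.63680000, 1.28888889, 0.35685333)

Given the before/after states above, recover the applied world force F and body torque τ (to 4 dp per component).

F = (3.5000, 0.0000, 2.4000)
τ = (0.1300, 0.1300, -0.0500)

v₁ − v₀ = (0.14000000, 0.00000000, 0.09600000)
m·(v₁−v₀)/dt = (3.5000, 0.0000, 2.4000)
Δω = ω₁−ω₀ = (0.23680000, 0.08888889, -0.14314667)
precession coupling = (-0.0180, -0.0700, 0.2184)
I·α + gyro = (0.1300, 0.1300, -0.0500)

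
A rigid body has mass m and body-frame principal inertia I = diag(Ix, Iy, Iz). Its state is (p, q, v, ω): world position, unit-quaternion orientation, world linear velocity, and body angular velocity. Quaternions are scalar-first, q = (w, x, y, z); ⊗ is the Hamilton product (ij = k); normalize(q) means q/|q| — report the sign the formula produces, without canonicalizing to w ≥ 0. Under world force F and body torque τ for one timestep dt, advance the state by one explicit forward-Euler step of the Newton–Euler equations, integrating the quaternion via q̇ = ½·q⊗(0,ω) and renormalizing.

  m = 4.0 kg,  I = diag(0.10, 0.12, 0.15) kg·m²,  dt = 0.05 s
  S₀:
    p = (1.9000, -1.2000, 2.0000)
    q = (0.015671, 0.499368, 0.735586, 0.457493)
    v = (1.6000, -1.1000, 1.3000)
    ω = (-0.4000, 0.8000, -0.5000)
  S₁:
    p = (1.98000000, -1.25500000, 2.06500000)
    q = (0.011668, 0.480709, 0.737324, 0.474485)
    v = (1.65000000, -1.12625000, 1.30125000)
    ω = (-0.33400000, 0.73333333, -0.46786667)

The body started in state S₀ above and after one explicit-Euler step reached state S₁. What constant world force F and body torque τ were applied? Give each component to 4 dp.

velocity change Δv = (0.05000000, -0.02625000, 0.00125000)
F = m·Δv/dt = (4.0000, -2.1000, 0.1000)
rate change Δω = (0.06600000, -0.06666667, 0.03213333)
applied torque τ = (0.1200, -0.1700, 0.0900)

F = (4.0000, -2.1000, 0.1000)
τ = (0.1200, -0.1700, 0.0900)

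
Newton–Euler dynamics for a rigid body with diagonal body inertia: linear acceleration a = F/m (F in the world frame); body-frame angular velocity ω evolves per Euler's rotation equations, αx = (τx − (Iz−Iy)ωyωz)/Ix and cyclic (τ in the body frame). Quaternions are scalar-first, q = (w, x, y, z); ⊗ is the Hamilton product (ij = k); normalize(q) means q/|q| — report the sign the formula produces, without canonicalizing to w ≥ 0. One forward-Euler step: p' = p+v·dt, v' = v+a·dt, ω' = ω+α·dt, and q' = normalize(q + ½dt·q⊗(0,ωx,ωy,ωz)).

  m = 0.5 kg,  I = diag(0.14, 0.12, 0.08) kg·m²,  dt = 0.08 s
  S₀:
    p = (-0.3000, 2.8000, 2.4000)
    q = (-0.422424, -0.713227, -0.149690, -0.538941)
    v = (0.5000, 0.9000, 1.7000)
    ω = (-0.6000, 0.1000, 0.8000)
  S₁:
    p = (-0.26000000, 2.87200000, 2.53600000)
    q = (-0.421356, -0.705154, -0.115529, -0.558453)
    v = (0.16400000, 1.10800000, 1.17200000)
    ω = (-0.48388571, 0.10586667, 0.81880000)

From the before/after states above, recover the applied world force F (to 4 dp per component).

F = (-2.1000, 1.3000, -3.3000)

Δv = v₁−v₀ = (-0.33600000, 0.20800000, -0.52800000)
applied force F = (-2.1000, 1.3000, -3.3000)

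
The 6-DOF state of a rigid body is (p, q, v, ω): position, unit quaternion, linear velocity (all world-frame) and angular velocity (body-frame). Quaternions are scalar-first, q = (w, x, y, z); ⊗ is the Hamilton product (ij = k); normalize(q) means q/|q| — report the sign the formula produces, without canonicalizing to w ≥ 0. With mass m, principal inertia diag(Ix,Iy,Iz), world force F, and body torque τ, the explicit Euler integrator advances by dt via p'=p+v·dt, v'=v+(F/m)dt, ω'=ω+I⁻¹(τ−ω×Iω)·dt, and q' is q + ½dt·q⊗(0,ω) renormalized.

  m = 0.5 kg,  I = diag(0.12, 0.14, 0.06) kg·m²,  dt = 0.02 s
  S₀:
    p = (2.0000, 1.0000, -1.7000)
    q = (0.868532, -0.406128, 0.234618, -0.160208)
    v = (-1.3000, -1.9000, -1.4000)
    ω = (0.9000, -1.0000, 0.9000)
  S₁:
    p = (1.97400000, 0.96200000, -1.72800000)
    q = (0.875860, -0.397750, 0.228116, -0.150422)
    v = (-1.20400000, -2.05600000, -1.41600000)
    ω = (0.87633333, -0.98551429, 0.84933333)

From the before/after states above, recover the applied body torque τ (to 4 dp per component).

τ = (-0.0700, 0.1500, -0.1700)

Δω = ω₁−ω₀ = (-0.02366667, 0.01448571, -0.05066667)
precession coupling = (0.0720, 0.0486, -0.0180)
τ = I·(Δω/dt) + ω₀×(Iω₀) = (-0.0700, 0.1500, -0.1700)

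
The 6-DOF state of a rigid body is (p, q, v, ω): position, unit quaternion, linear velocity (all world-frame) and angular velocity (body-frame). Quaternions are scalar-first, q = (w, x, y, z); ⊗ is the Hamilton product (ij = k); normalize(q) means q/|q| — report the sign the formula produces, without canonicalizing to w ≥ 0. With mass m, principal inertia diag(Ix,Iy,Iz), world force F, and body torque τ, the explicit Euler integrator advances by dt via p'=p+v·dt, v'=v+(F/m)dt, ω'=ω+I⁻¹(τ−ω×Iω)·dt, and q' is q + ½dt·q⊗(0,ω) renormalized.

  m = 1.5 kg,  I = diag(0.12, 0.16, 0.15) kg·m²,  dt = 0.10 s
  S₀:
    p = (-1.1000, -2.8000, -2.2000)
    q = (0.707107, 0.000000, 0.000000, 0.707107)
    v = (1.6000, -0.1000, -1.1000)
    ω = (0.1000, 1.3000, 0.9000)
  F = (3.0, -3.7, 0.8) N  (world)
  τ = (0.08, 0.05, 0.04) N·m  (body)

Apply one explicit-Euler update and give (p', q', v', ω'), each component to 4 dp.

p' = (-0.9400, -2.8100, -2.3100)
q' = (0.6732, -0.0423, 0.0493, 0.7366)
v' = (1.8000, -0.3467, -1.0467)
ω' = (0.1764, 1.3329, 0.9232)

precession coupling ω×(Iω) = (-0.0117, -0.0027, 0.0052)
α = I⁻¹(τ − ω×Iω) = (0.7642, 0.3294, 0.2320)
ω' = ω + α·dt = (0.1764, 1.3329, 0.9232)
2q̇ = q⊗(0,ω) = (-0.6363963, -0.8485284, 0.9899498, 0.6363963)
updated quaternion q' = (0.6732, -0.0423, 0.0493, 0.7366)
new position p' = (-0.9400, -2.8100, -2.3100)
v + (F/m)dt = (1.8000, -0.3467, -1.0467)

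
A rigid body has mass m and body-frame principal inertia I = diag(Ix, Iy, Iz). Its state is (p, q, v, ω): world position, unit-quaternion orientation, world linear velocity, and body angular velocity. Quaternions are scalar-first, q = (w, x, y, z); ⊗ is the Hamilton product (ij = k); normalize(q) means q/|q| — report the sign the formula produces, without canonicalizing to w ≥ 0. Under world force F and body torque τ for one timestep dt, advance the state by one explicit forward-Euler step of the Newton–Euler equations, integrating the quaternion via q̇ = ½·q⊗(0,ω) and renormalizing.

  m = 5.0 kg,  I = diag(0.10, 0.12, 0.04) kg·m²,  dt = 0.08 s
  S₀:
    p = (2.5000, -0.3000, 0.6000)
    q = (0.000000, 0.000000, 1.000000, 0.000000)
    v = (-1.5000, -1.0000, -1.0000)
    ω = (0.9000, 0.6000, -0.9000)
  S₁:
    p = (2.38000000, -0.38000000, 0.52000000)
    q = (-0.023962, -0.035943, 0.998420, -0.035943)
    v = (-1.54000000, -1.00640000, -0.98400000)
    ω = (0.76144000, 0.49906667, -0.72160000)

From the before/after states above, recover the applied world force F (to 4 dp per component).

F = (-2.5000, -0.4000, 1.0000)

v₁ − v₀ = (-0.04000000, -0.00640000, 0.01600000)
F = m·Δv/dt = (-2.5000, -0.4000, 1.0000)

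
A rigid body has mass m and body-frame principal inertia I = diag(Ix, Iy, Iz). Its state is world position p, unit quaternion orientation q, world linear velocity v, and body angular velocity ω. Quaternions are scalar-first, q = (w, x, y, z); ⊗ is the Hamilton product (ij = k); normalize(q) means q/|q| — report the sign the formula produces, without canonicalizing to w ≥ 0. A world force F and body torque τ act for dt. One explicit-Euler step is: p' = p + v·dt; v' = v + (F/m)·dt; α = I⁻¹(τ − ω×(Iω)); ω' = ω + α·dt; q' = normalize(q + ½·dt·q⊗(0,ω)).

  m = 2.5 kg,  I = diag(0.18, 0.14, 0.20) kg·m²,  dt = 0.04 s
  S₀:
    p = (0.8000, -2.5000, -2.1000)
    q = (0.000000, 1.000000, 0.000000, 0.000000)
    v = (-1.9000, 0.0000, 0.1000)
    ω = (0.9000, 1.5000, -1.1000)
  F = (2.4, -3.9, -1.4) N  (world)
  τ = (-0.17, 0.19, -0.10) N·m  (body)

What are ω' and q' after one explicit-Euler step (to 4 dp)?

ω' = (0.8842, 1.5486, -1.1092)
q' = (-0.0180, 0.9991, 0.0220, 0.0300)

ω×(Iω) gyroscopic = (-0.0990, 0.0198, -0.0540)
angular accel α = (-0.3944, 1.2157, -0.2300)
ω + α·dt = (0.8842, 1.5486, -1.1092)
2q̇ = q⊗(0,ω) = (-0.9000000, 0.0000000, 1.1000000, 1.5000000)
updated quaternion q' = (-0.0180, 0.9991, 0.0220, 0.0300)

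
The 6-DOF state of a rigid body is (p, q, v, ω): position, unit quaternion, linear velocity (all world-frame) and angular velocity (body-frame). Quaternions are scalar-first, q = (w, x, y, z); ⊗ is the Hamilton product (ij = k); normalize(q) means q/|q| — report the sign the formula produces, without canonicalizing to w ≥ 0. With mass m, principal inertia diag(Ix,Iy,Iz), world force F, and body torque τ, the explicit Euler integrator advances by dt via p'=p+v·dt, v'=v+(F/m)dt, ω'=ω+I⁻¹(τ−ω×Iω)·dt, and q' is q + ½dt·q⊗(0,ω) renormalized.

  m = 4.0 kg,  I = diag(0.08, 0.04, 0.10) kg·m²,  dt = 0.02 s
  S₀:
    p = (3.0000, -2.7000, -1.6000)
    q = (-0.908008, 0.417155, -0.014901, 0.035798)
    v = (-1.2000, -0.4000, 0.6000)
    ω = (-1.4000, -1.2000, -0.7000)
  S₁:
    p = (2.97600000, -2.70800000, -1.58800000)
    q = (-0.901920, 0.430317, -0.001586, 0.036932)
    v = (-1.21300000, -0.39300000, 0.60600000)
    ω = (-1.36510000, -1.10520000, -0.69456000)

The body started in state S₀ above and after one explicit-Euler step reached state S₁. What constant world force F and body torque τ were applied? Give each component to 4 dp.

F = (-2.6000, 1.4000, 1.2000)
τ = (0.1900, 0.1700, -0.0400)

ω₁ − ω₀ = (0.03490000, 0.09480000, 0.00544000)
I·α + gyro = (0.1900, 0.1700, -0.0400)
velocity change Δv = (-0.01300000, 0.00700000, 0.00600000)
F = m·Δv/dt = (-2.6000, 1.4000, 1.2000)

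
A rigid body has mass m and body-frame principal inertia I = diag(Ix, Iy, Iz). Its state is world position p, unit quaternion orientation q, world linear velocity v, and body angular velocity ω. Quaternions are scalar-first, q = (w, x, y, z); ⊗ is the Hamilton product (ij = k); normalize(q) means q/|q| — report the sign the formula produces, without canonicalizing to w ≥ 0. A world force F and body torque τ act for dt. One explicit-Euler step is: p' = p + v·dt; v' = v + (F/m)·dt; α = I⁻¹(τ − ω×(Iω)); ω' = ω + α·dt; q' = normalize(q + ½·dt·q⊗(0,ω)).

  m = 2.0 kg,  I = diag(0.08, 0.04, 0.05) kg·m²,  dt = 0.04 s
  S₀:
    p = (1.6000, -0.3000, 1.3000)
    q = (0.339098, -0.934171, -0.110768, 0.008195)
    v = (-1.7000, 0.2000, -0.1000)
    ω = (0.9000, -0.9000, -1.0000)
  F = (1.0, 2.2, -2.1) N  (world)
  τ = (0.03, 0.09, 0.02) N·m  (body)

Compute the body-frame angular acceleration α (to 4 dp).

gyro term ω×Iω = (0.0090, -0.0270, 0.0324)
(τ − ω×Iω)/I = (0.2625, 2.9250, -0.2480)

α = (0.2625, 2.9250, -0.2480)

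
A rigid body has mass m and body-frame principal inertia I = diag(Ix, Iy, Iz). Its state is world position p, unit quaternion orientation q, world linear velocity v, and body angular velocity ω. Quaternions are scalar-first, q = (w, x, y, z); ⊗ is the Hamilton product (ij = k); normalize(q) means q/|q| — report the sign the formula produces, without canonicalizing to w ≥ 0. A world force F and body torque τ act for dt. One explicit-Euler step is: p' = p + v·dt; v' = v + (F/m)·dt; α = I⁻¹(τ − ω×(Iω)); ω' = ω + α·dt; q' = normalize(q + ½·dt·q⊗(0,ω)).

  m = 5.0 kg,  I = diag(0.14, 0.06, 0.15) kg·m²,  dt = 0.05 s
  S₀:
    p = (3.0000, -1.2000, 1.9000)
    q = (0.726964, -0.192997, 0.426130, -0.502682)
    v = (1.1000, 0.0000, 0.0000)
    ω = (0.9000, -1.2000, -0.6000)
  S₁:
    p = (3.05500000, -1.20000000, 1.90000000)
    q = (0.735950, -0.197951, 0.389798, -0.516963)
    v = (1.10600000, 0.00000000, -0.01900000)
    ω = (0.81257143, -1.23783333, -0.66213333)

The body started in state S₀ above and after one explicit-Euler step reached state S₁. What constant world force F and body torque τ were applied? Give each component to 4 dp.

Δω = ω₁−ω₀ = (-0.08742857, -0.03783333, -0.06213333)
precession coupling = (0.0648, 0.0054, 0.0864)
τ = I·(Δω/dt) + ω₀×(Iω₀) = (-0.1800, -0.0400, -0.1000)
Δv = v₁−v₀ = (0.00600000, 0.00000000, -0.01900000)
applied force F = (0.6000, 0.0000, -1.9000)

F = (0.6000, 0.0000, -1.9000)
τ = (-0.1800, -0.0400, -0.1000)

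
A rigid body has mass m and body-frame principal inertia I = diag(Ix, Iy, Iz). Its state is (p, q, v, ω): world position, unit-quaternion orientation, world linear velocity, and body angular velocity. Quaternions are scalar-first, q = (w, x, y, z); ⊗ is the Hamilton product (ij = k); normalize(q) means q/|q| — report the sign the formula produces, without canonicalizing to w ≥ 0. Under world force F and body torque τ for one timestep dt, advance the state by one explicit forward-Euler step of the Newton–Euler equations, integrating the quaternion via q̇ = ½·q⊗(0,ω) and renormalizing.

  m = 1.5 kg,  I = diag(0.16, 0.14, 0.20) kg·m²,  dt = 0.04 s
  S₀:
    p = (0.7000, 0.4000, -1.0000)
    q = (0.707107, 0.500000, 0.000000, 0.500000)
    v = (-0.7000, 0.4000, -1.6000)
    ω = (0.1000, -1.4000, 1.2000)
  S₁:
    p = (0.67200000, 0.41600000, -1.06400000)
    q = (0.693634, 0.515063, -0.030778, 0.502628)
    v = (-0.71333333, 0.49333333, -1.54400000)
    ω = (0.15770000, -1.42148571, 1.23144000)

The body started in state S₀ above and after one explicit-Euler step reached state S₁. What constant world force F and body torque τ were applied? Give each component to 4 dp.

Δv = v₁−v₀ = (-0.01333333, 0.09333333, 0.05600000)
applied force F = (-0.5000, 3.5000, 2.1000)
ω₁ − ω₀ = (0.05770000, -0.02148571, 0.03144000)
τ = I·(Δω/dt) + ω₀×(Iω₀) = (0.1300, -0.0800, 0.1600)

F = (-0.5000, 3.5000, 2.1000)
τ = (0.1300, -0.0800, 0.1600)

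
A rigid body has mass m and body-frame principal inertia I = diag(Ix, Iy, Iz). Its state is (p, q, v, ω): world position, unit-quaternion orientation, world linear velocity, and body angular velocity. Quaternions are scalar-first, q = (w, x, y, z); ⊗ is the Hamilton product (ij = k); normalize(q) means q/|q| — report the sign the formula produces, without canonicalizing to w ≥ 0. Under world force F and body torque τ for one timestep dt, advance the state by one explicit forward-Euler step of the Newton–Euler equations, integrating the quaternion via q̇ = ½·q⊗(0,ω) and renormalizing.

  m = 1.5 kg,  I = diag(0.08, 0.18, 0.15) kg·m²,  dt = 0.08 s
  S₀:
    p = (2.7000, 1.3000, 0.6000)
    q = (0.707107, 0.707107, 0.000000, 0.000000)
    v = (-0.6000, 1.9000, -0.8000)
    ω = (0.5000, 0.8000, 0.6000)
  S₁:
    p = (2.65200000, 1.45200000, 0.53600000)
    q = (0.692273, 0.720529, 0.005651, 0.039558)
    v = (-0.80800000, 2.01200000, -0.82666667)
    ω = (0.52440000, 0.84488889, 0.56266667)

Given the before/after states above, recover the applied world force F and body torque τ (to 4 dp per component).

F = (-3.9000, 2.1000, -0.5000)
τ = (0.0100, 0.0800, -0.0300)

rate change Δω = (0.02440000, 0.04488889, -0.03733333)
I·α + gyro = (0.0100, 0.0800, -0.0300)
Δv = v₁−v₀ = (-0.20800000, 0.11200000, -0.02666667)
F = m·Δv/dt = (-3.9000, 2.1000, -0.5000)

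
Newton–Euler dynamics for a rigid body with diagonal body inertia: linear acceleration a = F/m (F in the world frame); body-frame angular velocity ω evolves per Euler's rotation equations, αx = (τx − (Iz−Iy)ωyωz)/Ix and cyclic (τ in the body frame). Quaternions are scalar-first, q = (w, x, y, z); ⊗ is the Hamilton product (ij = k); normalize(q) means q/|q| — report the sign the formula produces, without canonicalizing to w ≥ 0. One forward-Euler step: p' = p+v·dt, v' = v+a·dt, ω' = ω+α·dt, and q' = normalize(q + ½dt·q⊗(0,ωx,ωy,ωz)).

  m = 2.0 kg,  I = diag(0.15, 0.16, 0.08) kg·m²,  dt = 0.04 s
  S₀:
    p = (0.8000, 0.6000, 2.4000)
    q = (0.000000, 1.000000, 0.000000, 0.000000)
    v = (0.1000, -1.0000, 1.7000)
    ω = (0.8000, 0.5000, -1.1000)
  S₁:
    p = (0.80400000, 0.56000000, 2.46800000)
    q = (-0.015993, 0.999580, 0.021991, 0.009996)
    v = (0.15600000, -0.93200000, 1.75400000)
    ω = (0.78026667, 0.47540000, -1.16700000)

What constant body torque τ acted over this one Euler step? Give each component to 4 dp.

τ = (-0.0300, -0.1600, -0.1300)

Δω = ω₁−ω₀ = (-0.01973333, -0.02460000, -0.06700000)
gyro term ω₀×Iω₀ = (0.0440, -0.0616, 0.0040)
I·α + gyro = (-0.0300, -0.1600, -0.1300)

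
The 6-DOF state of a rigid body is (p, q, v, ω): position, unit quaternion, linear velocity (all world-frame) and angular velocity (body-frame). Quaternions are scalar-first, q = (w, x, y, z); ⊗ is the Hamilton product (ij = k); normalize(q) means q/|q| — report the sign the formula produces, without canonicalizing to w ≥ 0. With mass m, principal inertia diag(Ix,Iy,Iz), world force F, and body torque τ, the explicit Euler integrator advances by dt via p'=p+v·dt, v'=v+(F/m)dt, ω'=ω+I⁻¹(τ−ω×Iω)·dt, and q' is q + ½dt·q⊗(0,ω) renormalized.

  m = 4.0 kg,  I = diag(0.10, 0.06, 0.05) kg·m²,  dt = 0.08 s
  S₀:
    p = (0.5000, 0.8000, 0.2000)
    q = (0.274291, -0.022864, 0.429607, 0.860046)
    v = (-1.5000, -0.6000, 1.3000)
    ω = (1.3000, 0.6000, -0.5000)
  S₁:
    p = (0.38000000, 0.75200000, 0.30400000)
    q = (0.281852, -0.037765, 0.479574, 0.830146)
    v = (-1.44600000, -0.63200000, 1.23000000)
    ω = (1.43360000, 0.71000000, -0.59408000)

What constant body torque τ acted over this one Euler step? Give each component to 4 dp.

Δω = ω₁−ω₀ = (0.13360000, 0.11000000, -0.09408000)
gyro term ω₀×Iω₀ = (0.0030, -0.0325, -0.0312)
τ = I·(Δω/dt) + ω₀×(Iω₀) = (0.1700, 0.0500, -0.0900)

τ = (0.1700, 0.0500, -0.0900)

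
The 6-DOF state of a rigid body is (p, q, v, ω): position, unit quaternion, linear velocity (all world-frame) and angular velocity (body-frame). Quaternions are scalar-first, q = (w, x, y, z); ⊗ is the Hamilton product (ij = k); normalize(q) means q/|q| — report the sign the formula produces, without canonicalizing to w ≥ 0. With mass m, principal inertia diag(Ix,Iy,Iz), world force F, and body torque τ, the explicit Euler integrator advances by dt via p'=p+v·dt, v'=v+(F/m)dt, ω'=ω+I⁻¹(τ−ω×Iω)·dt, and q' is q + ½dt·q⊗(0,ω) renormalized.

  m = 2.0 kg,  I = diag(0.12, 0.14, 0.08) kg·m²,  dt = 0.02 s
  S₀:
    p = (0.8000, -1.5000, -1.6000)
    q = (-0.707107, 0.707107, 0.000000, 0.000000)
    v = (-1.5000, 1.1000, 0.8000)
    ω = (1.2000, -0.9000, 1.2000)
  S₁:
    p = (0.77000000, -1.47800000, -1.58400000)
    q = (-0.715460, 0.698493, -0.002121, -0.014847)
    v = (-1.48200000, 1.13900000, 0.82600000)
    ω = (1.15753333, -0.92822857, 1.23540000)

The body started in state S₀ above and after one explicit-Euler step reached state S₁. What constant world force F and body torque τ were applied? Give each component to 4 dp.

F = (1.8000, 3.9000, 2.6000)
τ = (-0.1900, -0.1400, 0.1200)

Δv = v₁−v₀ = (0.01800000, 0.03900000, 0.02600000)
F = m·Δv/dt = (1.8000, 3.9000, 2.6000)
rate change Δω = (-0.04246667, -0.02822857, 0.03540000)
gyro term ω₀×Iω₀ = (0.0648, 0.0576, -0.0216)
τ = I·(Δω/dt) + ω₀×(Iω₀) = (-0.1900, -0.1400, 0.1200)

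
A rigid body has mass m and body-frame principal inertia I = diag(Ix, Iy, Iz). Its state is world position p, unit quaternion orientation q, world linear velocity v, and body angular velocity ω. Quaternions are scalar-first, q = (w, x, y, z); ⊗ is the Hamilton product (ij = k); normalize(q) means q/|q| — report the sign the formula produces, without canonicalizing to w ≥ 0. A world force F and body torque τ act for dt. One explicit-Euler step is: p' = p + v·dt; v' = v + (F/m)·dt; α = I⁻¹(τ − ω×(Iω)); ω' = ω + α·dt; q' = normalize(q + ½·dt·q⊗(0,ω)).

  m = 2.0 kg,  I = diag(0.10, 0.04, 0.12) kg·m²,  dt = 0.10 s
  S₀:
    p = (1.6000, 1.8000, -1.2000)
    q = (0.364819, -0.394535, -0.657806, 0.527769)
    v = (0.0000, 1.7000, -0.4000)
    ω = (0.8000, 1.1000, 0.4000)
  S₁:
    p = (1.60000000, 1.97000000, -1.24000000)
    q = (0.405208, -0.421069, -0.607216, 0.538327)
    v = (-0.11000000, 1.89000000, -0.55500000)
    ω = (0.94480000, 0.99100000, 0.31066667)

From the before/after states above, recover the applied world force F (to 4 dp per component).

velocity change Δv = (-0.11000000, 0.19000000, -0.15500000)
F = m·Δv/dt = (-2.2000, 3.8000, -3.1000)

F = (-2.2000, 3.8000, -3.1000)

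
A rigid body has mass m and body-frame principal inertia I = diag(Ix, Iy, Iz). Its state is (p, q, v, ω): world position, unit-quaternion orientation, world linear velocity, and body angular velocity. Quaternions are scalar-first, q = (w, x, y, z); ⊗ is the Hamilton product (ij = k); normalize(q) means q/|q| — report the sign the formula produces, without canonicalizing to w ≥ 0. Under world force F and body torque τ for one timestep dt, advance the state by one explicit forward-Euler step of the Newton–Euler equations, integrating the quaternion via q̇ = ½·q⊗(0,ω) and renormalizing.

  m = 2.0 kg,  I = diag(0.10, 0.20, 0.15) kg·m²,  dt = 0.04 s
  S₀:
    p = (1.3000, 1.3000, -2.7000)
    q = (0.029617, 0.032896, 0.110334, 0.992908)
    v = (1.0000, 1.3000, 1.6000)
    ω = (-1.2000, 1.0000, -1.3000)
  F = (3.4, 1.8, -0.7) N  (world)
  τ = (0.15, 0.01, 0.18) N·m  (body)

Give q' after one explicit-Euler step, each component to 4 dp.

2q̇ = q⊗(0,ω) = (1.2199216, -1.1718826, -1.1191078, 0.1267947)
q + ½dt·q⊗(0,ω), renormalized = (0.0540, 0.0095, 0.0879, 0.9946)

q' = (0.0540, 0.0095, 0.0879, 0.9946)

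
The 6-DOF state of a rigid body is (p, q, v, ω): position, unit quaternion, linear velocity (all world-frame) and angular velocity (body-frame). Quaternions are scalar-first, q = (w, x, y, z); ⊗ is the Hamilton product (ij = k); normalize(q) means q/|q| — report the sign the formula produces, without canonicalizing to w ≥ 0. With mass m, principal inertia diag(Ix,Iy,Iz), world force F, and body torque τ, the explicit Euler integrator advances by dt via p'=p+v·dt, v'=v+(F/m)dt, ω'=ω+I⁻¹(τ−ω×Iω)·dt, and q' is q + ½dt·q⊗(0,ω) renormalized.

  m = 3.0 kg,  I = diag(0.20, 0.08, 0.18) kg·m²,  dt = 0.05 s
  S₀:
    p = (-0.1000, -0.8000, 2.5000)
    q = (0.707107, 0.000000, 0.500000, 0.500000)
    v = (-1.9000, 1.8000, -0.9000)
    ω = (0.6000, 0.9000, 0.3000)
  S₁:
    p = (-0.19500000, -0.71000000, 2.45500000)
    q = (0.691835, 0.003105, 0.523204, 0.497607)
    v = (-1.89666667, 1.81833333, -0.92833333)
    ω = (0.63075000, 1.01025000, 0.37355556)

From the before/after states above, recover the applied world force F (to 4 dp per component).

F = (0.2000, 1.1000, -1.7000)

velocity change Δv = (0.00333333, 0.01833333, -0.02833333)
applied force F = (0.2000, 1.1000, -1.7000)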